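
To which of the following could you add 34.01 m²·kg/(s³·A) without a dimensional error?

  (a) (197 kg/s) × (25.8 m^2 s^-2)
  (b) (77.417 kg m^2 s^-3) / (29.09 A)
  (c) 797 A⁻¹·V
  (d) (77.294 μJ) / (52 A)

Reference: kg·m²·s⁻³·A⁻¹.
Each option:
  (a) [kg·s⁻¹] · [m²·s⁻²] = kg·m²·s⁻³
  (b) [kg·m²·s⁻³] / [A] = kg·m²·s⁻³·A⁻¹  ← same
  (c) V·A⁻¹ = J·C⁻¹·A⁻¹ = kg·m²·s⁻³·A⁻²
  (d) [kg·m²·s⁻²] / [A] = kg·m²·s⁻²·A⁻¹
Only (b) matches kg·m²·s⁻³·A⁻¹.

(b)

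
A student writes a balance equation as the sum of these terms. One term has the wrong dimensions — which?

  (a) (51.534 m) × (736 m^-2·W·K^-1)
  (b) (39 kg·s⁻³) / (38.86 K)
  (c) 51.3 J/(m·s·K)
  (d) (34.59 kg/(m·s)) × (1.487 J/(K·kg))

(b)

Work out the base dimensions of each:
  (a) [m] · [kg·s⁻³·K⁻¹] = kg·m·s⁻³·K⁻¹
  (b) [kg·s⁻³] / [K] = kg·s⁻³·K⁻¹
  (c) J·s⁻¹·m⁻¹·K⁻¹ = N·m·s⁻¹·m⁻¹·K⁻¹ = kg·m·s⁻³·K⁻¹
  (d) [kg·m⁻¹·s⁻¹] · [m²·s⁻²·K⁻¹] = kg·m·s⁻³·K⁻¹
All reduce to kg·m·s⁻³·K⁻¹ except (b), which is kg·s⁻³·K⁻¹.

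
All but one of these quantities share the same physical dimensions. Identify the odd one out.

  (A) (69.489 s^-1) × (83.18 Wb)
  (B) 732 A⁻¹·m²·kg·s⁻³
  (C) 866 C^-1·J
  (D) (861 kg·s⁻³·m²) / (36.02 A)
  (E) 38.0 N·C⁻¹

Dimensions:
  (A) [s⁻¹] · [kg·m²·s⁻²·A⁻¹] = kg·m²·s⁻³·A⁻¹
  (B) kg·m²·s⁻³·A⁻¹
  (C) J·C⁻¹ = N·m·(s·A)⁻¹ = kg·m²·s⁻³·A⁻¹
  (D) [kg·m²·s⁻³] / [A] = kg·m²·s⁻³·A⁻¹
  (E) N·C⁻¹ = kg·m·s⁻²·(s·A)⁻¹ = kg·m·s⁻³·A⁻¹
All reduce to kg·m²·s⁻³·A⁻¹ except (E), which is kg·m·s⁻³·A⁻¹.

(E)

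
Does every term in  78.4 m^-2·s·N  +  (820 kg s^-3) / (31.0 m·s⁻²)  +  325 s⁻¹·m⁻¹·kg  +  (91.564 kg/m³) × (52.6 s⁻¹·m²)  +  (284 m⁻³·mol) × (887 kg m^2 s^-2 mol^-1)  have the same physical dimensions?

No

Work out the base dimensions of each:
  78.4 m^-2·s·N:  N·s·m⁻² = kg·m·s⁻²·s·m⁻² = kg·m⁻¹·s⁻¹
  (820 kg s^-3) / (31.0 m·s⁻²):  [kg·s⁻³] / [m·s⁻²] = kg·m⁻¹·s⁻¹
  325 s⁻¹·m⁻¹·kg:  kg·m⁻¹·s⁻¹
  (91.564 kg/m³) × (52.6 s⁻¹·m²):  [kg·m⁻³] · [m²·s⁻¹] = kg·m⁻¹·s⁻¹
  (284 m⁻³·mol) × (887 kg m^2 s^-2 mol^-1):  [m⁻³·mol] · [kg·m²·s⁻²·mol⁻¹] = kg·m⁻¹·s⁻²
The terms do not share a single dimension (kg·m⁻¹·s⁻² vs kg·m⁻¹·s⁻¹).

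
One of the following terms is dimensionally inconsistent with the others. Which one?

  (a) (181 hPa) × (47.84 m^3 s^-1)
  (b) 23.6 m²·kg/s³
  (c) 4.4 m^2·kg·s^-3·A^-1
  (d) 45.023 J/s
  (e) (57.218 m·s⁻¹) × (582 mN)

In SI base units:
  (a) [kg·m⁻¹·s⁻²] · [m³·s⁻¹] = kg·m²·s⁻³
  (b) kg·m²·s⁻³
  (c) kg·m²·s⁻³·A⁻¹
  (d) J·s⁻¹ = N·m·s⁻¹ = kg·m²·s⁻³
  (e) [m·s⁻¹] · [kg·m·s⁻²] = kg·m²·s⁻³
All reduce to kg·m²·s⁻³ except (c), which is kg·m²·s⁻³·A⁻¹.

(c)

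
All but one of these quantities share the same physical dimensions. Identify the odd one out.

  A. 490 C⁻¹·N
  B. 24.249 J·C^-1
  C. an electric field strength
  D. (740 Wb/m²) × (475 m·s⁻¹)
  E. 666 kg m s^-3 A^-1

Expand each in SI base units:
  A. N·C⁻¹ = kg·m·s⁻²·(s·A)⁻¹ = kg·m·s⁻³·A⁻¹
  B. J·C⁻¹ = N·m·(s·A)⁻¹ = kg·m²·s⁻³·A⁻¹
  C. [electric field strength] = kg·m·s⁻³·A⁻¹
  D. [kg·s⁻²·A⁻¹] · [m·s⁻¹] = kg·m·s⁻³·A⁻¹
  E. kg·m·s⁻³·A⁻¹
All reduce to kg·m·s⁻³·A⁻¹ except B., which is kg·m²·s⁻³·A⁻¹.

B.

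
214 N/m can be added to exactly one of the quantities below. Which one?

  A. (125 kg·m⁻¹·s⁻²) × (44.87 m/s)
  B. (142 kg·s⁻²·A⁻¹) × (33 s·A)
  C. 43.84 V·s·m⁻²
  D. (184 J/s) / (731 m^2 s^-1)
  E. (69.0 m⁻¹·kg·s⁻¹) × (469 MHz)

D.

Reference: N·m⁻¹ = kg·m·s⁻²·m⁻¹ = kg·s⁻².
Each option:
  A. [kg·m⁻¹·s⁻²] · [m·s⁻¹] = kg·s⁻³
  B. [kg·s⁻²·A⁻¹] · [s·A] = kg·s⁻¹
  C. V·s·m⁻² = J·C⁻¹·s·m⁻² = kg·s⁻²·A⁻¹
  D. [kg·m²·s⁻³] / [m²·s⁻¹] = kg·s⁻²  ← same
  E. [kg·m⁻¹·s⁻¹] · [s⁻¹] = kg·m⁻¹·s⁻²
Only D. matches kg·s⁻².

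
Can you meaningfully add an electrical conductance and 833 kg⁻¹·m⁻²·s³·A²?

Dimensions:
  an electrical conductance:  [electrical conductance] = kg⁻¹·m⁻²·s³·A²
  833 kg⁻¹·m⁻²·s³·A²:  kg⁻¹·m⁻²·s³·A²
Both are kg⁻¹·m⁻²·s³·A², so they have the same dimensions and can be added.

Yes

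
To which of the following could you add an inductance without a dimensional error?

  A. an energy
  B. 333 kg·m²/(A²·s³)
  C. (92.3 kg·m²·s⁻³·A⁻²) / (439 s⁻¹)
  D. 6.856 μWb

C.

Reference: [inductance] = kg·m²·s⁻²·A⁻².
Each option:
  A. [energy] = kg·m²·s⁻²
  B. kg·m²·s⁻³·A⁻²
  C. [kg·m²·s⁻³·A⁻²] / [s⁻¹] = kg·m²·s⁻²·A⁻²  ← same
  D. Wb = V·s = kg·m²·s⁻²·A⁻¹
Only C. matches kg·m²·s⁻²·A⁻².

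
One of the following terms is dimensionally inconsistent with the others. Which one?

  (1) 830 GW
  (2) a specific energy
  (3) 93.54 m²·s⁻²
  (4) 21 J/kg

(1)

In SI base units:
  (1) W = J·s⁻¹ = kg·m²·s⁻³
  (2) [specific energy] = m²·s⁻²
  (3) m²·s⁻²
  (4) J·kg⁻¹ = N·m·kg⁻¹ = m²·s⁻²
All reduce to m²·s⁻² except (1), which is kg·m²·s⁻³.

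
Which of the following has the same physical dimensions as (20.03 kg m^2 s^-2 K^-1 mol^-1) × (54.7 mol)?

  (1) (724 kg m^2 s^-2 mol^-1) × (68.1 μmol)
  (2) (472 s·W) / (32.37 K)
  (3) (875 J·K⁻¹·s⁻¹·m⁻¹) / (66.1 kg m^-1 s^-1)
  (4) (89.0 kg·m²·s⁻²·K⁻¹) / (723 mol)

Reference: [kg·m²·s⁻²·K⁻¹·mol⁻¹] · [mol] = kg·m²·s⁻²·K⁻¹.
Each option:
  (1) [kg·m²·s⁻²·mol⁻¹] · [mol] = kg·m²·s⁻²
  (2) [kg·m²·s⁻²] / [K] = kg·m²·s⁻²·K⁻¹  ← same
  (3) [kg·m·s⁻³·K⁻¹] / [kg·m⁻¹·s⁻¹] = m²·s⁻²·K⁻¹
  (4) [kg·m²·s⁻²·K⁻¹] / [mol] = kg·m²·s⁻²·K⁻¹·mol⁻¹
Only (2) matches kg·m²·s⁻²·K⁻¹.

(2)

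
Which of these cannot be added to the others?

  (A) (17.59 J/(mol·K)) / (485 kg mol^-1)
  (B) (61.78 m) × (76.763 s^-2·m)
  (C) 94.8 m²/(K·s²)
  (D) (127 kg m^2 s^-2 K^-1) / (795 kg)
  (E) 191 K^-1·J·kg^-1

In SI base units:
  (A) [kg·m²·s⁻²·K⁻¹·mol⁻¹] / [kg·mol⁻¹] = m²·s⁻²·K⁻¹
  (B) [m] · [m·s⁻²] = m²·s⁻²
  (C) m²·s⁻²·K⁻¹
  (D) [kg·m²·s⁻²·K⁻¹] / [kg] = m²·s⁻²·K⁻¹
  (E) J·kg⁻¹·K⁻¹ = N·m·kg⁻¹·K⁻¹ = m²·s⁻²·K⁻¹
All reduce to m²·s⁻²·K⁻¹ except (B), which is m²·s⁻².

(B)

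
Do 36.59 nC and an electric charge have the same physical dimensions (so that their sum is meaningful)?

Yes

Work out the base dimensions of each:
  36.59 nC:  C = s·A
  an electric charge:  [electric charge] = s·A
Both are s·A, so they have the same dimensions and can be added.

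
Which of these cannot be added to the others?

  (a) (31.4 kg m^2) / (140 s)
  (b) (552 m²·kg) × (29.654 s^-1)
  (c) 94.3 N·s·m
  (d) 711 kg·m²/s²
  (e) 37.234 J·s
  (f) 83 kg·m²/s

Reduce each to base SI dimensions:
  (a) [kg·m²] / [s] = kg·m²·s⁻¹
  (b) [kg·m²] · [s⁻¹] = kg·m²·s⁻¹
  (c) N·m·s = kg·m·s⁻²·m·s = kg·m²·s⁻¹
  (d) kg·m²·s⁻²
  (e) J·s = N·m·s = kg·m²·s⁻¹
  (f) kg·m²·s⁻¹
All reduce to kg·m²·s⁻¹ except (d), which is kg·m²·s⁻².

(d)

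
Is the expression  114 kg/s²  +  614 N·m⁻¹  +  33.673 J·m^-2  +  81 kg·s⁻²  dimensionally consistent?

Expand each in SI base units:
  114 kg/s²:  kg·s⁻²
  614 N·m⁻¹:  N·m⁻¹ = kg·m·s⁻²·m⁻¹ = kg·s⁻²
  33.673 J·m^-2:  J·m⁻² = N·m·m⁻² = kg·s⁻²
  81 kg·s⁻²:  kg·s⁻²
Every term reduces to kg·s⁻².

Yes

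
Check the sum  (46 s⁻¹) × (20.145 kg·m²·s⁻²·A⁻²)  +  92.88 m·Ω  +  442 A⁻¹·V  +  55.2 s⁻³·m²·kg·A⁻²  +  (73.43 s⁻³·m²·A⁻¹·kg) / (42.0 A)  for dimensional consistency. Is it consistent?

In SI base units:
  (46 s⁻¹) × (20.145 kg·m²·s⁻²·A⁻²):  [s⁻¹] · [kg·m²·s⁻²·A⁻²] = kg·m²·s⁻³·A⁻²
  92.88 m·Ω:  Ω·m = V·A⁻¹·m = kg·m³·s⁻³·A⁻²
  442 A⁻¹·V:  V·A⁻¹ = J·C⁻¹·A⁻¹ = kg·m²·s⁻³·A⁻²
  55.2 s⁻³·m²·kg·A⁻²:  kg·m²·s⁻³·A⁻²
  (73.43 s⁻³·m²·A⁻¹·kg) / (42.0 A):  [kg·m²·s⁻³·A⁻¹] / [A] = kg·m²·s⁻³·A⁻²
The terms do not share a single dimension (kg·m²·s⁻³·A⁻² vs kg·m³·s⁻³·A⁻²).

No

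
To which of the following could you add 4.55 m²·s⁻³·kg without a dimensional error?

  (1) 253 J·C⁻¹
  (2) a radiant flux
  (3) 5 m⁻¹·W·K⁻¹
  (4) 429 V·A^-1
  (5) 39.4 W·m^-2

(2)

Reference: kg·m²·s⁻³.
Each option:
  (1) J·C⁻¹ = N·m·(s·A)⁻¹ = kg·m²·s⁻³·A⁻¹
  (2) [radiant flux] = kg·m²·s⁻³  ← same
  (3) W·m⁻¹·K⁻¹ = J·s⁻¹·m⁻¹·K⁻¹ = kg·m·s⁻³·K⁻¹
  (4) V·A⁻¹ = J·C⁻¹·A⁻¹ = kg·m²·s⁻³·A⁻²
  (5) W·m⁻² = J·s⁻¹·m⁻² = kg·s⁻³
Only (2) matches kg·m²·s⁻³.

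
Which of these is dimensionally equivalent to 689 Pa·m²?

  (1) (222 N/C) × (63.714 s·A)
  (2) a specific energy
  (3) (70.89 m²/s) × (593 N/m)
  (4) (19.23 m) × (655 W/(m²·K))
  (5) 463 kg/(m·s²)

Reference: Pa·m² = N·m⁻²·m² = kg·m·s⁻².
Each option:
  (1) [kg·m·s⁻³·A⁻¹] · [s·A] = kg·m·s⁻²  ← same
  (2) [specific energy] = m²·s⁻²
  (3) [m²·s⁻¹] · [kg·s⁻²] = kg·m²·s⁻³
  (4) [m] · [kg·s⁻³·K⁻¹] = kg·m·s⁻³·K⁻¹
  (5) kg·m⁻¹·s⁻²
Only (1) matches kg·m·s⁻².

(1)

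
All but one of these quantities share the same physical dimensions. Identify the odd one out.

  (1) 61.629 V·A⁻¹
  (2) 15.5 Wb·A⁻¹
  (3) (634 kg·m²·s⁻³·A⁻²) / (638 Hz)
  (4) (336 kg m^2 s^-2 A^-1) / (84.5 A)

Expand each in SI base units:
  (1) V·A⁻¹ = J·C⁻¹·A⁻¹ = kg·m²·s⁻³·A⁻²
  (2) Wb·A⁻¹ = V·s·A⁻¹ = kg·m²·s⁻²·A⁻²
  (3) [kg·m²·s⁻³·A⁻²] / [s⁻¹] = kg·m²·s⁻²·A⁻²
  (4) [kg·m²·s⁻²·A⁻¹] / [A] = kg·m²·s⁻²·A⁻²
All reduce to kg·m²·s⁻²·A⁻² except (1), which is kg·m²·s⁻³·A⁻².

(1)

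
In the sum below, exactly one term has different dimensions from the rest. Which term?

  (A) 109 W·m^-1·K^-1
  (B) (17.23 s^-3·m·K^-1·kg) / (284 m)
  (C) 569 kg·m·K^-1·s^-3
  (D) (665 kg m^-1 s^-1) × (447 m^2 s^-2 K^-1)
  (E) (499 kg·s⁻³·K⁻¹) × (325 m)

Dimensions:
  (A) W·m⁻¹·K⁻¹ = J·s⁻¹·m⁻¹·K⁻¹ = kg·m·s⁻³·K⁻¹
  (B) [kg·m·s⁻³·K⁻¹] / [m] = kg·s⁻³·K⁻¹
  (C) kg·m·s⁻³·K⁻¹
  (D) [kg·m⁻¹·s⁻¹] · [m²·s⁻²·K⁻¹] = kg·m·s⁻³·K⁻¹
  (E) [kg·s⁻³·K⁻¹] · [m] = kg·m·s⁻³·K⁻¹
All reduce to kg·m·s⁻³·K⁻¹ except (B), which is kg·s⁻³·K⁻¹.

(B)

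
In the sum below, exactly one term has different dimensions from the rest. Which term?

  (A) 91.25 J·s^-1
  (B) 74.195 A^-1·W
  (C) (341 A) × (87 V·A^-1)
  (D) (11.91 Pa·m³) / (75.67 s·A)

(A)

In SI base units:
  (A) J·s⁻¹ = N·m·s⁻¹ = kg·m²·s⁻³
  (B) W·A⁻¹ = J·s⁻¹·A⁻¹ = kg·m²·s⁻³·A⁻¹
  (C) [A] · [kg·m²·s⁻³·A⁻²] = kg·m²·s⁻³·A⁻¹
  (D) [kg·m²·s⁻²] / [s·A] = kg·m²·s⁻³·A⁻¹
All reduce to kg·m²·s⁻³·A⁻¹ except (A), which is kg·m²·s⁻³.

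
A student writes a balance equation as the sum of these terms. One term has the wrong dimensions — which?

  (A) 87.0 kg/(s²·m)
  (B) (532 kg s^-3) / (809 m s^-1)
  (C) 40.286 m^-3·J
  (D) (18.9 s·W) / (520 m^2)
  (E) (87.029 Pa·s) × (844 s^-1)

(D)

In SI base units:
  (A) kg·m⁻¹·s⁻²
  (B) [kg·s⁻³] / [m·s⁻¹] = kg·m⁻¹·s⁻²
  (C) J·m⁻³ = N·m·m⁻³ = kg·m⁻¹·s⁻²
  (D) [kg·m²·s⁻²] / [m²] = kg·s⁻²
  (E) [kg·m⁻¹·s⁻¹] · [s⁻¹] = kg·m⁻¹·s⁻²
All reduce to kg·m⁻¹·s⁻² except (D), which is kg·s⁻².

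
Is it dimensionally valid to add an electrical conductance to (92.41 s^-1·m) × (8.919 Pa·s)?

In SI base units:
  an electrical conductance:  [electrical conductance] = kg⁻¹·m⁻²·s³·A²
  (92.41 s^-1·m) × (8.919 Pa·s):  [m·s⁻¹] · [kg·m⁻¹·s⁻¹] = kg·s⁻²
kg⁻¹·m⁻²·s³·A² ≠ kg·s⁻², so they cannot be added.

No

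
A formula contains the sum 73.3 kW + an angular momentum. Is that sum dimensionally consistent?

No

Dimensions:
  73.3 kW:  W = J·s⁻¹ = kg·m²·s⁻³
  an angular momentum:  [angular momentum] = kg·m²·s⁻¹
kg·m²·s⁻³ ≠ kg·m²·s⁻¹, so they cannot be added.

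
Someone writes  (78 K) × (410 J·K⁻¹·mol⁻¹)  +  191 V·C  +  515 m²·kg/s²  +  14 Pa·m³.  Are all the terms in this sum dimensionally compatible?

No

Work out the base dimensions of each:
  (78 K) × (410 J·K⁻¹·mol⁻¹):  [K] · [kg·m²·s⁻²·K⁻¹·mol⁻¹] = kg·m²·s⁻²·mol⁻¹
  191 V·C:  C·V = s·A·J·C⁻¹ = kg·m²·s⁻²
  515 m²·kg/s²:  kg·m²·s⁻²
  14 Pa·m³:  Pa·m³ = N·m⁻²·m³ = kg·m²·s⁻²
The terms do not share a single dimension (kg·m²·s⁻² vs kg·m²·s⁻²·mol⁻¹).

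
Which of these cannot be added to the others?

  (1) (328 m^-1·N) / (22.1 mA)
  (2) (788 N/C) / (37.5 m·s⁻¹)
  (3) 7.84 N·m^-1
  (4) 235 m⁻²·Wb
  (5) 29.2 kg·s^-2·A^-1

In SI base units:
  (1) [kg·s⁻²] / [A] = kg·s⁻²·A⁻¹
  (2) [kg·m·s⁻³·A⁻¹] / [m·s⁻¹] = kg·s⁻²·A⁻¹
  (3) N·m⁻¹ = kg·m·s⁻²·m⁻¹ = kg·s⁻²
  (4) Wb·m⁻² = V·s·m⁻² = kg·s⁻²·A⁻¹
  (5) kg·s⁻²·A⁻¹
All reduce to kg·s⁻²·A⁻¹ except (3), which is kg·s⁻².

(3)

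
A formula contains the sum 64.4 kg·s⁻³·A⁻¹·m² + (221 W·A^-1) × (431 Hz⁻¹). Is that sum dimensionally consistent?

No

Dimensions:
  64.4 kg·s⁻³·A⁻¹·m²:  kg·m²·s⁻³·A⁻¹
  (221 W·A^-1) × (431 Hz⁻¹):  [kg·m²·s⁻³·A⁻¹] · [s] = kg·m²·s⁻²·A⁻¹
kg·m²·s⁻³·A⁻¹ ≠ kg·m²·s⁻²·A⁻¹, so they cannot be added.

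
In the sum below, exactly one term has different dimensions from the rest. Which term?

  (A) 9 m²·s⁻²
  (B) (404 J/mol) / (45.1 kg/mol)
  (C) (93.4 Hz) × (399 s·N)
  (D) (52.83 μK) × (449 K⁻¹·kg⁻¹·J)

(C)

Work out the base dimensions of each:
  (A) m²·s⁻²
  (B) [kg·m²·s⁻²·mol⁻¹] / [kg·mol⁻¹] = m²·s⁻²
  (C) [s⁻¹] · [kg·m·s⁻¹] = kg·m·s⁻²
  (D) [K] · [m²·s⁻²·K⁻¹] = m²·s⁻²
All reduce to m²·s⁻² except (C), which is kg·m·s⁻².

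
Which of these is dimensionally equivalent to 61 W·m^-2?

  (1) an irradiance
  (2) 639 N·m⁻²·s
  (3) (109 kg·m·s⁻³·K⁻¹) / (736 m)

Reference: W·m⁻² = J·s⁻¹·m⁻² = kg·s⁻³.
Each option:
  (1) [irradiance] = kg·s⁻³  ← same
  (2) N·s·m⁻² = kg·m·s⁻²·s·m⁻² = kg·m⁻¹·s⁻¹
  (3) [kg·m·s⁻³·K⁻¹] / [m] = kg·s⁻³·K⁻¹
Only (1) matches kg·s⁻³.

(1)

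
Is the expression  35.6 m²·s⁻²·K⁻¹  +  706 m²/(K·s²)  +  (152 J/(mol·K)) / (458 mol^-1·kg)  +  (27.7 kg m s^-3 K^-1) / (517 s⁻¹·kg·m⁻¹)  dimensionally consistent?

Dimensions:
  35.6 m²·s⁻²·K⁻¹:  m²·s⁻²·K⁻¹
  706 m²/(K·s²):  m²·s⁻²·K⁻¹
  (152 J/(mol·K)) / (458 mol^-1·kg):  [kg·m²·s⁻²·K⁻¹·mol⁻¹] / [kg·mol⁻¹] = m²·s⁻²·K⁻¹
  (27.7 kg m s^-3 K^-1) / (517 s⁻¹·kg·m⁻¹):  [kg·m·s⁻³·K⁻¹] / [kg·m⁻¹·s⁻¹] = m²·s⁻²·K⁻¹
Every term reduces to m²·s⁻²·K⁻¹.

Yes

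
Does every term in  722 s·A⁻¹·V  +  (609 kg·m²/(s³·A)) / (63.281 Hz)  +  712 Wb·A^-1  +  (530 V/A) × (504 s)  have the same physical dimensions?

In SI base units:
  722 s·A⁻¹·V:  V·s·A⁻¹ = J·C⁻¹·s·A⁻¹ = kg·m²·s⁻²·A⁻²
  (609 kg·m²/(s³·A)) / (63.281 Hz):  [kg·m²·s⁻³·A⁻¹] / [s⁻¹] = kg·m²·s⁻²·A⁻¹
  712 Wb·A^-1:  Wb·A⁻¹ = V·s·A⁻¹ = kg·m²·s⁻²·A⁻²
  (530 V/A) × (504 s):  [kg·m²·s⁻³·A⁻²] · [s] = kg·m²·s⁻²·A⁻²
The terms do not share a single dimension (kg·m²·s⁻²·A⁻² vs kg·m²·s⁻²·A⁻¹).

No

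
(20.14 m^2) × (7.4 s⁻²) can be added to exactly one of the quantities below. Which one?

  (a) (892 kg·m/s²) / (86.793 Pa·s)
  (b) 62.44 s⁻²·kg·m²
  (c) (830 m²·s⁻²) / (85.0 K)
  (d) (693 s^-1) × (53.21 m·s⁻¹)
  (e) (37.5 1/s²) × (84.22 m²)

Reference: [m²] · [s⁻²] = m²·s⁻².
Each option:
  (a) [kg·m·s⁻²] / [kg·m⁻¹·s⁻¹] = m²·s⁻¹
  (b) kg·m²·s⁻²
  (c) [m²·s⁻²] / [K] = m²·s⁻²·K⁻¹
  (d) [s⁻¹] · [m·s⁻¹] = m·s⁻²
  (e) [s⁻²] · [m²] = m²·s⁻²  ← same
Only (e) matches m²·s⁻².

(e)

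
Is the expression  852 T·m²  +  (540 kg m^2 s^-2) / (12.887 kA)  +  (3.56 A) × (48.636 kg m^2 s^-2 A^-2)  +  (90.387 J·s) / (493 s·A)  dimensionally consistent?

Yes

Reduce each to base SI dimensions:
  852 T·m²:  T·m² = Wb·m⁻²·m² = kg·m²·s⁻²·A⁻¹
  (540 kg m^2 s^-2) / (12.887 kA):  [kg·m²·s⁻²] / [A] = kg·m²·s⁻²·A⁻¹
  (3.56 A) × (48.636 kg m^2 s^-2 A^-2):  [A] · [kg·m²·s⁻²·A⁻²] = kg·m²·s⁻²·A⁻¹
  (90.387 J·s) / (493 s·A):  [kg·m²·s⁻¹] / [s·A] = kg·m²·s⁻²·A⁻¹
Every term reduces to kg·m²·s⁻²·A⁻¹.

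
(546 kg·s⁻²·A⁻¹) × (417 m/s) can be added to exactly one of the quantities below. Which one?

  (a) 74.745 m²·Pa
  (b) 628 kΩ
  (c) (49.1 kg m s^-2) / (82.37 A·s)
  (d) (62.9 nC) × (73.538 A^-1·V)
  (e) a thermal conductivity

Reference: [kg·s⁻²·A⁻¹] · [m·s⁻¹] = kg·m·s⁻³·A⁻¹.
Each option:
  (a) Pa·m² = N·m⁻²·m² = kg·m·s⁻²
  (b) Ω = V·A⁻¹ = kg·m²·s⁻³·A⁻²
  (c) [kg·m·s⁻²] / [s·A] = kg·m·s⁻³·A⁻¹  ← same
  (d) [s·A] · [kg·m²·s⁻³·A⁻²] = kg·m²·s⁻²·A⁻¹
  (e) [thermal conductivity] = kg·m·s⁻³·K⁻¹
Only (c) matches kg·m·s⁻³·A⁻¹.

(c)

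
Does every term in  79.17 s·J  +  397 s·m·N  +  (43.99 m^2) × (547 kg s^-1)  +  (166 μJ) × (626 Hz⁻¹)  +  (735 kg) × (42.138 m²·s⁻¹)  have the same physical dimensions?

Yes

In SI base units:
  79.17 s·J:  J·s = N·m·s = kg·m²·s⁻¹
  397 s·m·N:  N·m·s = kg·m·s⁻²·m·s = kg·m²·s⁻¹
  (43.99 m^2) × (547 kg s^-1):  [m²] · [kg·s⁻¹] = kg·m²·s⁻¹
  (166 μJ) × (626 Hz⁻¹):  [kg·m²·s⁻²] · [s] = kg·m²·s⁻¹
  (735 kg) × (42.138 m²·s⁻¹):  [kg] · [m²·s⁻¹] = kg·m²·s⁻¹
Every term reduces to kg·m²·s⁻¹.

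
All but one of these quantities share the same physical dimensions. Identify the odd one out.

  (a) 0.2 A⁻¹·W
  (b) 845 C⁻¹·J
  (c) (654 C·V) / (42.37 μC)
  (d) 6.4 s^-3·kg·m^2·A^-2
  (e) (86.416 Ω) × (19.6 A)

(d)

In SI base units:
  (a) W·A⁻¹ = J·s⁻¹·A⁻¹ = kg·m²·s⁻³·A⁻¹
  (b) J·C⁻¹ = N·m·(s·A)⁻¹ = kg·m²·s⁻³·A⁻¹
  (c) [kg·m²·s⁻²] / [s·A] = kg·m²·s⁻³·A⁻¹
  (d) kg·m²·s⁻³·A⁻²
  (e) [kg·m²·s⁻³·A⁻²] · [A] = kg·m²·s⁻³·A⁻¹
All reduce to kg·m²·s⁻³·A⁻¹ except (d), which is kg·m²·s⁻³·A⁻².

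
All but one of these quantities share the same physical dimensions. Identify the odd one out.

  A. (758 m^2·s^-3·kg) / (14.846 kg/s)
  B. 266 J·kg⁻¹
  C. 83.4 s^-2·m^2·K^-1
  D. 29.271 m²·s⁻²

Expand each in SI base units:
  A. [kg·m²·s⁻³] / [kg·s⁻¹] = m²·s⁻²
  B. J·kg⁻¹ = N·m·kg⁻¹ = m²·s⁻²
  C. m²·s⁻²·K⁻¹
  D. m²·s⁻²
All reduce to m²·s⁻² except C., which is m²·s⁻²·K⁻¹.

C.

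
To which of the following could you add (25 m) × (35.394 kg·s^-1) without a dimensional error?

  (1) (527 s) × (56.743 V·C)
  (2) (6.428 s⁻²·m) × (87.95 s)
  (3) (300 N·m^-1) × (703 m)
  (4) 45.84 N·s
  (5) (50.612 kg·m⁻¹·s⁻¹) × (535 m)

(4)

Reference: [m] · [kg·s⁻¹] = kg·m·s⁻¹.
Each option:
  (1) [s] · [kg·m²·s⁻²] = kg·m²·s⁻¹
  (2) [m·s⁻²] · [s] = m·s⁻¹
  (3) [kg·s⁻²] · [m] = kg·m·s⁻²
  (4) N·s = kg·m·s⁻²·s = kg·m·s⁻¹  ← same
  (5) [kg·m⁻¹·s⁻¹] · [m] = kg·s⁻¹
Only (4) matches kg·m·s⁻¹.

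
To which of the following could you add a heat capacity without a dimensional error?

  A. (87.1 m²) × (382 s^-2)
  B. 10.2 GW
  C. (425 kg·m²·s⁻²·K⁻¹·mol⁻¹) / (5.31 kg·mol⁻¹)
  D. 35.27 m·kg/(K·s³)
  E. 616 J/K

Reference: [heat capacity] = kg·m²·s⁻²·K⁻¹.
Each option:
  A. [m²] · [s⁻²] = m²·s⁻²
  B. W = J·s⁻¹ = kg·m²·s⁻³
  C. [kg·m²·s⁻²·K⁻¹·mol⁻¹] / [kg·mol⁻¹] = m²·s⁻²·K⁻¹
  D. kg·m·s⁻³·K⁻¹
  E. J·K⁻¹ = N·m·K⁻¹ = kg·m²·s⁻²·K⁻¹  ← same
Only E. matches kg·m²·s⁻²·K⁻¹.

E.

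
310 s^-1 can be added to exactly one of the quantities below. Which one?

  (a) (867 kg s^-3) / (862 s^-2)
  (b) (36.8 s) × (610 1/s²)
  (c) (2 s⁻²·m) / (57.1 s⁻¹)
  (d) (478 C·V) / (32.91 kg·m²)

(b)

Reference: s⁻¹.
Each option:
  (a) [kg·s⁻³] / [s⁻²] = kg·s⁻¹
  (b) [s] · [s⁻²] = s⁻¹  ← same
  (c) [m·s⁻²] / [s⁻¹] = m·s⁻¹
  (d) [kg·m²·s⁻²] / [kg·m²] = s⁻²
Only (b) matches s⁻¹.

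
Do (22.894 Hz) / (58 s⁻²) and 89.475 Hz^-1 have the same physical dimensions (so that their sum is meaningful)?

Work out the base dimensions of each:
  (22.894 Hz) / (58 s⁻²):  [s⁻¹] / [s⁻²] = s
  89.475 Hz^-1:  Hz⁻¹ = (s⁻¹)⁻¹ = s
Both are s, so they have the same dimensions and can be added.

Yes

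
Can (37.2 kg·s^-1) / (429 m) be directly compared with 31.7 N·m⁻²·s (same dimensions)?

Expand each in SI base units:
  (37.2 kg·s^-1) / (429 m):  [kg·s⁻¹] / [m] = kg·m⁻¹·s⁻¹
  31.7 N·m⁻²·s:  N·s·m⁻² = kg·m·s⁻²·s·m⁻² = kg·m⁻¹·s⁻¹
Both are kg·m⁻¹·s⁻¹, so they have the same dimensions and can be added.

Yes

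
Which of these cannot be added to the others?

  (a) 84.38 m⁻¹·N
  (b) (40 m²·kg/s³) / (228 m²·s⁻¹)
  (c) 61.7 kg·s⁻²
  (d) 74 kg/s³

(d)

Work out the base dimensions of each:
  (a) N·m⁻¹ = kg·m·s⁻²·m⁻¹ = kg·s⁻²
  (b) [kg·m²·s⁻³] / [m²·s⁻¹] = kg·s⁻²
  (c) kg·s⁻²
  (d) kg·s⁻³
All reduce to kg·s⁻² except (d), which is kg·s⁻³.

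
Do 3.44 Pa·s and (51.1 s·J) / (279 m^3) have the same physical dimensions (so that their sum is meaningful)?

Yes

In SI base units:
  3.44 Pa·s:  Pa·s = N·m⁻²·s = kg·m⁻¹·s⁻¹
  (51.1 s·J) / (279 m^3):  [kg·m²·s⁻¹] / [m³] = kg·m⁻¹·s⁻¹
Both are kg·m⁻¹·s⁻¹, so they have the same dimensions and can be added.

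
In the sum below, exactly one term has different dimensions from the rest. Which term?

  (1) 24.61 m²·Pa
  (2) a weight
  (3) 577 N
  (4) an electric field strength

In SI base units:
  (1) Pa·m² = N·m⁻²·m² = kg·m·s⁻²
  (2) [weight] = kg·m·s⁻²
  (3) N = kg·m·s⁻²
  (4) [electric field strength] = kg·m·s⁻³·A⁻¹
All reduce to kg·m·s⁻² except (4), which is kg·m·s⁻³·A⁻¹.

(4)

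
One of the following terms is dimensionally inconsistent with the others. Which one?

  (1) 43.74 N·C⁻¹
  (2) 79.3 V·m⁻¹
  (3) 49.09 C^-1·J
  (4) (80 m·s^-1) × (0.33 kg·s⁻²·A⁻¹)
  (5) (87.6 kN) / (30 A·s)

(3)

Expand each in SI base units:
  (1) N·C⁻¹ = kg·m·s⁻²·(s·A)⁻¹ = kg·m·s⁻³·A⁻¹
  (2) V·m⁻¹ = J·C⁻¹·m⁻¹ = kg·m·s⁻³·A⁻¹
  (3) J·C⁻¹ = N·m·(s·A)⁻¹ = kg·m²·s⁻³·A⁻¹
  (4) [m·s⁻¹] · [kg·s⁻²·A⁻¹] = kg·m·s⁻³·A⁻¹
  (5) [kg·m·s⁻²] / [s·A] = kg·m·s⁻³·A⁻¹
All reduce to kg·m·s⁻³·A⁻¹ except (3), which is kg·m²·s⁻³·A⁻¹.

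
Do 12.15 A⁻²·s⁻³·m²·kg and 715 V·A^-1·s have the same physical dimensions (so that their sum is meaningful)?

No

Dimensions:
  12.15 A⁻²·s⁻³·m²·kg:  kg·m²·s⁻³·A⁻²
  715 V·A^-1·s:  V·s·A⁻¹ = J·C⁻¹·s·A⁻¹ = kg·m²·s⁻²·A⁻²
kg·m²·s⁻³·A⁻² ≠ kg·m²·s⁻²·A⁻², so they cannot be added.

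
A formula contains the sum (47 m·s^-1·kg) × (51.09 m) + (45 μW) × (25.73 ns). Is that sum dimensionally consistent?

Dimensions:
  (47 m·s^-1·kg) × (51.09 m):  [kg·m·s⁻¹] · [m] = kg·m²·s⁻¹
  (45 μW) × (25.73 ns):  [kg·m²·s⁻³] · [s] = kg·m²·s⁻²
kg·m²·s⁻¹ ≠ kg·m²·s⁻², so they cannot be added.

No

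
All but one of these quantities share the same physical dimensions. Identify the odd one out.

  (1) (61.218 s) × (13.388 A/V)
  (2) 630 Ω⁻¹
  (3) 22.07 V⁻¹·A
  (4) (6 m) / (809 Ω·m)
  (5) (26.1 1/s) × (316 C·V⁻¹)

(1)

Reduce each to base SI dimensions:
  (1) [s] · [kg⁻¹·m⁻²·s³·A²] = kg⁻¹·m⁻²·s⁴·A²
  (2) Ω⁻¹ = (V·A⁻¹)⁻¹ = kg⁻¹·m⁻²·s³·A²
  (3) A·V⁻¹ = A·(J·C⁻¹)⁻¹ = kg⁻¹·m⁻²·s³·A²
  (4) [m] / [kg·m³·s⁻³·A⁻²] = kg⁻¹·m⁻²·s³·A²
  (5) [s⁻¹] · [kg⁻¹·m⁻²·s⁴·A²] = kg⁻¹·m⁻²·s³·A²
All reduce to kg⁻¹·m⁻²·s³·A² except (1), which is kg⁻¹·m⁻²·s⁴·A².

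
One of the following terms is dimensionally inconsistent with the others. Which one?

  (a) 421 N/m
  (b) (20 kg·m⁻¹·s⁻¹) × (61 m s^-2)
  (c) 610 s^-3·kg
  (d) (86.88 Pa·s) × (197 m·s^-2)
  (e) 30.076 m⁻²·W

(a)

Reduce each to base SI dimensions:
  (a) N·m⁻¹ = kg·m·s⁻²·m⁻¹ = kg·s⁻²
  (b) [kg·m⁻¹·s⁻¹] · [m·s⁻²] = kg·s⁻³
  (c) kg·s⁻³
  (d) [kg·m⁻¹·s⁻¹] · [m·s⁻²] = kg·s⁻³
  (e) W·m⁻² = J·s⁻¹·m⁻² = kg·s⁻³
All reduce to kg·s⁻³ except (a), which is kg·s⁻².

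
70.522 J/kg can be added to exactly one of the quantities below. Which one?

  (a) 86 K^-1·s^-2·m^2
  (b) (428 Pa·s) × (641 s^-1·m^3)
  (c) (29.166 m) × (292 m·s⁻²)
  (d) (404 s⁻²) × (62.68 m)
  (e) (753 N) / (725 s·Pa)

Reference: J·kg⁻¹ = N·m·kg⁻¹ = m²·s⁻².
Each option:
  (a) m²·s⁻²·K⁻¹
  (b) [kg·m⁻¹·s⁻¹] · [m³·s⁻¹] = kg·m²·s⁻²
  (c) [m] · [m·s⁻²] = m²·s⁻²  ← same
  (d) [s⁻²] · [m] = m·s⁻²
  (e) [kg·m·s⁻²] / [kg·m⁻¹·s⁻¹] = m²·s⁻¹
Only (c) matches m²·s⁻².

(c)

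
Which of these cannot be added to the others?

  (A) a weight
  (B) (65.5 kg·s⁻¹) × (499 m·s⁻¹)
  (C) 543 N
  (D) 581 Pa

Reduce each to base SI dimensions:
  (A) [weight] = kg·m·s⁻²
  (B) [kg·s⁻¹] · [m·s⁻¹] = kg·m·s⁻²
  (C) N = kg·m·s⁻²
  (D) Pa = N·m⁻² = kg·m⁻¹·s⁻²
All reduce to kg·m·s⁻² except (D), which is kg·m⁻¹·s⁻².

(D)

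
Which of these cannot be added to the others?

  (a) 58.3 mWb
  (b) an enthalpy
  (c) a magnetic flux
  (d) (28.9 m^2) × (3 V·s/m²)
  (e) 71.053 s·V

Dimensions:
  (a) Wb = V·s = kg·m²·s⁻²·A⁻¹
  (b) [enthalpy] = kg·m²·s⁻²
  (c) [magnetic flux] = kg·m²·s⁻²·A⁻¹
  (d) [m²] · [kg·s⁻²·A⁻¹] = kg·m²·s⁻²·A⁻¹
  (e) V·s = J·C⁻¹·s = kg·m²·s⁻²·A⁻¹
All reduce to kg·m²·s⁻²·A⁻¹ except (b), which is kg·m²·s⁻².

(b)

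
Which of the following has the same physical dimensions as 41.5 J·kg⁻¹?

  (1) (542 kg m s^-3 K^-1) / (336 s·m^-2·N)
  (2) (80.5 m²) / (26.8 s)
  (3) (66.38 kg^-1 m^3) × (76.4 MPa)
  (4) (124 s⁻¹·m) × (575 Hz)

(3)

Reference: J·kg⁻¹ = N·m·kg⁻¹ = m²·s⁻².
Each option:
  (1) [kg·m·s⁻³·K⁻¹] / [kg·m⁻¹·s⁻¹] = m²·s⁻²·K⁻¹
  (2) [m²] / [s] = m²·s⁻¹
  (3) [kg⁻¹·m³] · [kg·m⁻¹·s⁻²] = m²·s⁻²  ← same
  (4) [m·s⁻¹] · [s⁻¹] = m·s⁻²
Only (3) matches m²·s⁻².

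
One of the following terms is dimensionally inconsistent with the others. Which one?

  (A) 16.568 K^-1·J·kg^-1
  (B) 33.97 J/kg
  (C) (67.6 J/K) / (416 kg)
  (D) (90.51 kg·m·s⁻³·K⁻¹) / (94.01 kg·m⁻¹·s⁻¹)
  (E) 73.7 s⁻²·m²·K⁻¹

Work out the base dimensions of each:
  (A) J·kg⁻¹·K⁻¹ = N·m·kg⁻¹·K⁻¹ = m²·s⁻²·K⁻¹
  (B) J·kg⁻¹ = N·m·kg⁻¹ = m²·s⁻²
  (C) [kg·m²·s⁻²·K⁻¹] / [kg] = m²·s⁻²·K⁻¹
  (D) [kg·m·s⁻³·K⁻¹] / [kg·m⁻¹·s⁻¹] = m²·s⁻²·K⁻¹
  (E) m²·s⁻²·K⁻¹
All reduce to m²·s⁻²·K⁻¹ except (B), which is m²·s⁻².

(B)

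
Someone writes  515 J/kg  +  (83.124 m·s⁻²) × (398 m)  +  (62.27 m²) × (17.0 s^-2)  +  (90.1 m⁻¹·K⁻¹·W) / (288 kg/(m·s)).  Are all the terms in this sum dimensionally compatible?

Expand each in SI base units:
  515 J/kg:  J·kg⁻¹ = N·m·kg⁻¹ = m²·s⁻²
  (83.124 m·s⁻²) × (398 m):  [m·s⁻²] · [m] = m²·s⁻²
  (62.27 m²) × (17.0 s^-2):  [m²] · [s⁻²] = m²·s⁻²
  (90.1 m⁻¹·K⁻¹·W) / (288 kg/(m·s)):  [kg·m·s⁻³·K⁻¹] / [kg·m⁻¹·s⁻¹] = m²·s⁻²·K⁻¹
The terms do not share a single dimension (m²·s⁻² vs m²·s⁻²·K⁻¹).

No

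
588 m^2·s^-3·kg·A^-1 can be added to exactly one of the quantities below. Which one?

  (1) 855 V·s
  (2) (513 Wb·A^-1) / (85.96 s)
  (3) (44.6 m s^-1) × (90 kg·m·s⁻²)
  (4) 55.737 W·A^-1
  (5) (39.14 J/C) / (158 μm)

Reference: kg·m²·s⁻³·A⁻¹.
Each option:
  (1) V·s = J·C⁻¹·s = kg·m²·s⁻²·A⁻¹
  (2) [kg·m²·s⁻²·A⁻²] / [s] = kg·m²·s⁻³·A⁻²
  (3) [m·s⁻¹] · [kg·m·s⁻²] = kg·m²·s⁻³
  (4) W·A⁻¹ = J·s⁻¹·A⁻¹ = kg·m²·s⁻³·A⁻¹  ← same
  (5) [kg·m²·s⁻³·A⁻¹] / [m] = kg·m·s⁻³·A⁻¹
Only (4) matches kg·m²·s⁻³·A⁻¹.

(4)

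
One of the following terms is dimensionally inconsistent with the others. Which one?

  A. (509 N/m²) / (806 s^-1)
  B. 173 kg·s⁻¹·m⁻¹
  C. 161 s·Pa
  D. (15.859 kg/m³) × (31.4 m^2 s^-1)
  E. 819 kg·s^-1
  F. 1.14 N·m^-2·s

E.

Dimensions:
  A. [kg·m⁻¹·s⁻²] / [s⁻¹] = kg·m⁻¹·s⁻¹
  B. kg·m⁻¹·s⁻¹
  C. Pa·s = N·m⁻²·s = kg·m⁻¹·s⁻¹
  D. [kg·m⁻³] · [m²·s⁻¹] = kg·m⁻¹·s⁻¹
  E. kg·s⁻¹
  F. N·s·m⁻² = kg·m·s⁻²·s·m⁻² = kg·m⁻¹·s⁻¹
All reduce to kg·m⁻¹·s⁻¹ except E., which is kg·s⁻¹.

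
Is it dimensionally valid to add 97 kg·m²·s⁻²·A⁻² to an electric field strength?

Dimensions:
  97 kg·m²·s⁻²·A⁻²:  kg·m²·s⁻²·A⁻²
  an electric field strength:  [electric field strength] = kg·m·s⁻³·A⁻¹
kg·m²·s⁻²·A⁻² ≠ kg·m·s⁻³·A⁻¹, so they cannot be added.

No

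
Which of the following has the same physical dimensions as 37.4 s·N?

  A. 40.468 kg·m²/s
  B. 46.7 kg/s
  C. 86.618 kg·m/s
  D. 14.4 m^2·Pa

C.

Reference: N·s = kg·m·s⁻²·s = kg·m·s⁻¹.
Each option:
  A. kg·m²·s⁻¹
  B. kg·s⁻¹
  C. kg·m·s⁻¹  ← same
  D. Pa·m² = N·m⁻²·m² = kg·m·s⁻²
Only C. matches kg·m·s⁻¹.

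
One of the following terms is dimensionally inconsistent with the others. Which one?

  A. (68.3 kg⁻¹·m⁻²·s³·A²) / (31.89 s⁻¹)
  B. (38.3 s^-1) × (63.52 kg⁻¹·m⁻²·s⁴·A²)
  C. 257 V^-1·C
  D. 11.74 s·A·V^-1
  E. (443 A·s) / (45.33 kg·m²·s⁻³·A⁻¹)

In SI base units:
  A. [kg⁻¹·m⁻²·s³·A²] / [s⁻¹] = kg⁻¹·m⁻²·s⁴·A²
  B. [s⁻¹] · [kg⁻¹·m⁻²·s⁴·A²] = kg⁻¹·m⁻²·s³·A²
  C. C·V⁻¹ = s·A·(J·C⁻¹)⁻¹ = kg⁻¹·m⁻²·s⁴·A²
  D. A·s·V⁻¹ = A·s·(J·C⁻¹)⁻¹ = kg⁻¹·m⁻²·s⁴·A²
  E. [s·A] / [kg·m²·s⁻³·A⁻¹] = kg⁻¹·m⁻²·s⁴·A²
All reduce to kg⁻¹·m⁻²·s⁴·A² except B., which is kg⁻¹·m⁻²·s³·A².

B.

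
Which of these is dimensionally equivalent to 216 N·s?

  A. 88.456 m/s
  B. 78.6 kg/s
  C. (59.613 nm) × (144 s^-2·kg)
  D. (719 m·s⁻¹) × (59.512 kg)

D.

Reference: N·s = kg·m·s⁻²·s = kg·m·s⁻¹.
Each option:
  A. m·s⁻¹
  B. kg·s⁻¹
  C. [m] · [kg·s⁻²] = kg·m·s⁻²
  D. [m·s⁻¹] · [kg] = kg·m·s⁻¹  ← same
Only D. matches kg·m·s⁻¹.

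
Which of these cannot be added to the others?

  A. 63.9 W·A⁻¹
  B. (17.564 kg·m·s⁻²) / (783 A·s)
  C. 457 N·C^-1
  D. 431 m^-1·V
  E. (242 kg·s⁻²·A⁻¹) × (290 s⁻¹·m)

A.

In SI base units:
  A. W·A⁻¹ = J·s⁻¹·A⁻¹ = kg·m²·s⁻³·A⁻¹
  B. [kg·m·s⁻²] / [s·A] = kg·m·s⁻³·A⁻¹
  C. N·C⁻¹ = kg·m·s⁻²·(s·A)⁻¹ = kg·m·s⁻³·A⁻¹
  D. V·m⁻¹ = J·C⁻¹·m⁻¹ = kg·m·s⁻³·A⁻¹
  E. [kg·s⁻²·A⁻¹] · [m·s⁻¹] = kg·m·s⁻³·A⁻¹
All reduce to kg·m·s⁻³·A⁻¹ except A., which is kg·m²·s⁻³·A⁻¹.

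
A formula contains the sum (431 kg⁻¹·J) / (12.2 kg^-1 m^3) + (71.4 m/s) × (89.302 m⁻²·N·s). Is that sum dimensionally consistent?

No

Dimensions:
  (431 kg⁻¹·J) / (12.2 kg^-1 m^3):  [m²·s⁻²] / [kg⁻¹·m³] = kg·m⁻¹·s⁻²
  (71.4 m/s) × (89.302 m⁻²·N·s):  [m·s⁻¹] · [kg·m⁻¹·s⁻¹] = kg·s⁻²
kg·m⁻¹·s⁻² ≠ kg·s⁻², so they cannot be added.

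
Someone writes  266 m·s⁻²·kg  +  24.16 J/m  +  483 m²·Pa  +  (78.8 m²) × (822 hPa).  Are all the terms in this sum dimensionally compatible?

Yes

In SI base units:
  266 m·s⁻²·kg:  kg·m·s⁻²
  24.16 J/m:  J·m⁻¹ = N·m·m⁻¹ = kg·m·s⁻²
  483 m²·Pa:  Pa·m² = N·m⁻²·m² = kg·m·s⁻²
  (78.8 m²) × (822 hPa):  [m²] · [kg·m⁻¹·s⁻²] = kg·m·s⁻²
Every term reduces to kg·m·s⁻².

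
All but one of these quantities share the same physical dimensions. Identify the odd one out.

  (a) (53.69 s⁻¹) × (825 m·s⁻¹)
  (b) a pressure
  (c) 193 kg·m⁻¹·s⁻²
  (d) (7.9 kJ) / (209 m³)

Work out the base dimensions of each:
  (a) [s⁻¹] · [m·s⁻¹] = m·s⁻²
  (b) [pressure] = kg·m⁻¹·s⁻²
  (c) kg·m⁻¹·s⁻²
  (d) [kg·m²·s⁻²] / [m³] = kg·m⁻¹·s⁻²
All reduce to kg·m⁻¹·s⁻² except (a), which is m·s⁻².

(a)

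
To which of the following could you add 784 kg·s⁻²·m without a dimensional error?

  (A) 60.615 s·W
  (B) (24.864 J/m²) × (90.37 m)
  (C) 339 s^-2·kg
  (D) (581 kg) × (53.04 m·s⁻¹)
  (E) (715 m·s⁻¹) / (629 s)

Reference: kg·m·s⁻².
Each option:
  (A) W·s = J·s⁻¹·s = kg·m²·s⁻²
  (B) [kg·s⁻²] · [m] = kg·m·s⁻²  ← same
  (C) kg·s⁻²
  (D) [kg] · [m·s⁻¹] = kg·m·s⁻¹
  (E) [m·s⁻¹] / [s] = m·s⁻²
Only (B) matches kg·m·s⁻².

(B)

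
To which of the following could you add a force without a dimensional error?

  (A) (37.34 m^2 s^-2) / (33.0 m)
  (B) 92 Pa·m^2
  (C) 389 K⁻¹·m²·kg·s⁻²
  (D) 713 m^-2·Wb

Reference: [force] = kg·m·s⁻².
Each option:
  (A) [m²·s⁻²] / [m] = m·s⁻²
  (B) Pa·m² = N·m⁻²·m² = kg·m·s⁻²  ← same
  (C) kg·m²·s⁻²·K⁻¹
  (D) Wb·m⁻² = V·s·m⁻² = kg·s⁻²·A⁻¹
Only (B) matches kg·m·s⁻².

(B)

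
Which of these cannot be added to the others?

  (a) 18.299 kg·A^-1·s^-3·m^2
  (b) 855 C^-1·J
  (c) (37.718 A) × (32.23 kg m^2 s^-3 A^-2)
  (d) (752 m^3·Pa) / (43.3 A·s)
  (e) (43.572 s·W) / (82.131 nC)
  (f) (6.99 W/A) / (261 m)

(f)

Reduce each to base SI dimensions:
  (a) kg·m²·s⁻³·A⁻¹
  (b) J·C⁻¹ = N·m·(s·A)⁻¹ = kg·m²·s⁻³·A⁻¹
  (c) [A] · [kg·m²·s⁻³·A⁻²] = kg·m²·s⁻³·A⁻¹
  (d) [kg·m²·s⁻²] / [s·A] = kg·m²·s⁻³·A⁻¹
  (e) [kg·m²·s⁻²] / [s·A] = kg·m²·s⁻³·A⁻¹
  (f) [kg·m²·s⁻³·A⁻¹] / [m] = kg·m·s⁻³·A⁻¹
All reduce to kg·m²·s⁻³·A⁻¹ except (f), which is kg·m·s⁻³·A⁻¹.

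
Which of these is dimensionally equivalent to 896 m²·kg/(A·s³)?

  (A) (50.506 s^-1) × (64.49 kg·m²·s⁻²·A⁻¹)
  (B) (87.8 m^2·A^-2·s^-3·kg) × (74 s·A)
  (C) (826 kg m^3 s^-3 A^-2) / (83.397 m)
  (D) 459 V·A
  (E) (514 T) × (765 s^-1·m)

Reference: kg·m²·s⁻³·A⁻¹.
Each option:
  (A) [s⁻¹] · [kg·m²·s⁻²·A⁻¹] = kg·m²·s⁻³·A⁻¹  ← same
  (B) [kg·m²·s⁻³·A⁻²] · [s·A] = kg·m²·s⁻²·A⁻¹
  (C) [kg·m³·s⁻³·A⁻²] / [m] = kg·m²·s⁻³·A⁻²
  (D) V·A = J·C⁻¹·A = kg·m²·s⁻³
  (E) [kg·s⁻²·A⁻¹] · [m·s⁻¹] = kg·m·s⁻³·A⁻¹
Only (A) matches kg·m²·s⁻³·A⁻¹.

(A)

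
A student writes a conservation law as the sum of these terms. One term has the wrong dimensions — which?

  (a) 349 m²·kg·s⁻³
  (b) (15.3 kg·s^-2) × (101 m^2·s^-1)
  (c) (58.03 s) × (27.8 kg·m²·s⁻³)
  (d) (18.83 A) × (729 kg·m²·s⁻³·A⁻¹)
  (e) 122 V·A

Expand each in SI base units:
  (a) kg·m²·s⁻³
  (b) [kg·s⁻²] · [m²·s⁻¹] = kg·m²·s⁻³
  (c) [s] · [kg·m²·s⁻³] = kg·m²·s⁻²
  (d) [A] · [kg·m²·s⁻³·A⁻¹] = kg·m²·s⁻³
  (e) V·A = J·C⁻¹·A = kg·m²·s⁻³
All reduce to kg·m²·s⁻³ except (c), which is kg·m²·s⁻².

(c)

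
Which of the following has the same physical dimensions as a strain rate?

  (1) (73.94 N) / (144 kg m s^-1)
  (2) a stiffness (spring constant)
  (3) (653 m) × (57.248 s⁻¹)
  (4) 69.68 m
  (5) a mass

Reference: [strain rate] = s⁻¹.
Each option:
  (1) [kg·m·s⁻²] / [kg·m·s⁻¹] = s⁻¹  ← same
  (2) [stiffness (spring constant)] = kg·s⁻²
  (3) [m] · [s⁻¹] = m·s⁻¹
  (4) m
  (5) [mass] = kg
Only (1) matches s⁻¹.

(1)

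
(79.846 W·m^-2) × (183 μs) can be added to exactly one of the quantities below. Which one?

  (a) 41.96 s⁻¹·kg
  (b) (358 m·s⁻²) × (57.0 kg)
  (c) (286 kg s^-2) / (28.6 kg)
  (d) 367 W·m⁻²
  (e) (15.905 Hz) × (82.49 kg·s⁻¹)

(e)

Reference: [kg·s⁻³] · [s] = kg·s⁻².
Each option:
  (a) kg·s⁻¹
  (b) [m·s⁻²] · [kg] = kg·m·s⁻²
  (c) [kg·s⁻²] / [kg] = s⁻²
  (d) W·m⁻² = J·s⁻¹·m⁻² = kg·s⁻³
  (e) [s⁻¹] · [kg·s⁻¹] = kg·s⁻²  ← same
Only (e) matches kg·s⁻².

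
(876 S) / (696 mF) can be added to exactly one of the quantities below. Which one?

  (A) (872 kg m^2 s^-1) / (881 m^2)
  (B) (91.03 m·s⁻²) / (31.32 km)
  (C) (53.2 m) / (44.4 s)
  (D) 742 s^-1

(D)

Reference: [kg⁻¹·m⁻²·s³·A²] / [kg⁻¹·m⁻²·s⁴·A²] = s⁻¹.
Each option:
  (A) [kg·m²·s⁻¹] / [m²] = kg·s⁻¹
  (B) [m·s⁻²] / [m] = s⁻²
  (C) [m] / [s] = m·s⁻¹
  (D) s⁻¹  ← same
Only (D) matches s⁻¹.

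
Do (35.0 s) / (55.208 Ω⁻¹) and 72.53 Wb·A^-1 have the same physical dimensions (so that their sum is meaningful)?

Yes

Reduce each to base SI dimensions:
  (35.0 s) / (55.208 Ω⁻¹):  [s] / [kg⁻¹·m⁻²·s³·A²] = kg·m²·s⁻²·A⁻²
  72.53 Wb·A^-1:  Wb·A⁻¹ = V·s·A⁻¹ = kg·m²·s⁻²·A⁻²
Both are kg·m²·s⁻²·A⁻², so they have the same dimensions and can be added.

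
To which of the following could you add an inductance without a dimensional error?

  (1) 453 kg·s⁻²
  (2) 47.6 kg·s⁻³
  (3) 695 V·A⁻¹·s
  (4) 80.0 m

Reference: [inductance] = kg·m²·s⁻²·A⁻².
Each option:
  (1) kg·s⁻²
  (2) kg·s⁻³
  (3) V·s·A⁻¹ = J·C⁻¹·s·A⁻¹ = kg·m²·s⁻²·A⁻²  ← same
  (4) m
Only (3) matches kg·m²·s⁻²·A⁻².

(3)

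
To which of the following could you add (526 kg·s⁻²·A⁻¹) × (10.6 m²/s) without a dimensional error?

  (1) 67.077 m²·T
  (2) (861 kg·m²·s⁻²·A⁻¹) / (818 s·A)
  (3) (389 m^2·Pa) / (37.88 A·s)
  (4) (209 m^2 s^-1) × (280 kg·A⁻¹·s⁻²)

(4)

Reference: [kg·s⁻²·A⁻¹] · [m²·s⁻¹] = kg·m²·s⁻³·A⁻¹.
Each option:
  (1) T·m² = Wb·m⁻²·m² = kg·m²·s⁻²·A⁻¹
  (2) [kg·m²·s⁻²·A⁻¹] / [s·A] = kg·m²·s⁻³·A⁻²
  (3) [kg·m·s⁻²] / [s·A] = kg·m·s⁻³·A⁻¹
  (4) [m²·s⁻¹] · [kg·s⁻²·A⁻¹] = kg·m²·s⁻³·A⁻¹  ← same
Only (4) matches kg·m²·s⁻³·A⁻¹.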